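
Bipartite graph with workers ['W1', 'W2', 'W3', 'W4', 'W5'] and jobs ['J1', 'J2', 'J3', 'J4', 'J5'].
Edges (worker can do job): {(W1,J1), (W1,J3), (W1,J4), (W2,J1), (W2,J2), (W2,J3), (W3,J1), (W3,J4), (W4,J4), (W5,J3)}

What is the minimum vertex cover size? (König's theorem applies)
Minimum vertex cover size = 4

By König's theorem: in bipartite graphs,
min vertex cover = max matching = 4

Maximum matching has size 4, so minimum vertex cover also has size 4.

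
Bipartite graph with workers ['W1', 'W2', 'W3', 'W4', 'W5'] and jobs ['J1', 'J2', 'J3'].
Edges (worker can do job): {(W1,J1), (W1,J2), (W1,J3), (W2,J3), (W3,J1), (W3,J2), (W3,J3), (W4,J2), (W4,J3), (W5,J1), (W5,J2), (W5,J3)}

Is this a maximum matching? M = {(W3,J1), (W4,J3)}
No, size 2 is not maximum

Proposed matching has size 2.
Maximum matching size for this graph: 3.

This is NOT maximum - can be improved to size 3.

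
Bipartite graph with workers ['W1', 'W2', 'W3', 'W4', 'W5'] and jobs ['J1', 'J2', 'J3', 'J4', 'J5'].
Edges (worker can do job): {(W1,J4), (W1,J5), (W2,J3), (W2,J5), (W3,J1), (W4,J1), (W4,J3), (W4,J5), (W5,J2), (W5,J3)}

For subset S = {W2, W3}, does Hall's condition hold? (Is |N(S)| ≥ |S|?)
Yes: |N(S)| = 3, |S| = 2

Subset S = {W2, W3}
Neighbors N(S) = {J1, J3, J5}

|N(S)| = 3, |S| = 2
Hall's condition: |N(S)| ≥ |S| is satisfied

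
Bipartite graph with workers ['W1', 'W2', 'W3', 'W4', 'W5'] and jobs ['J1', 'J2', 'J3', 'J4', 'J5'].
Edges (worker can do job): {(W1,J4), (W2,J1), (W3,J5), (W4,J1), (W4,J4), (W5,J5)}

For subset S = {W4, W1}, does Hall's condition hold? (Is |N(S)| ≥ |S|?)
Yes: |N(S)| = 2, |S| = 2

Subset S = {W4, W1}
Neighbors N(S) = {J1, J4}

|N(S)| = 2, |S| = 2
Hall's condition: |N(S)| ≥ |S| is satisfied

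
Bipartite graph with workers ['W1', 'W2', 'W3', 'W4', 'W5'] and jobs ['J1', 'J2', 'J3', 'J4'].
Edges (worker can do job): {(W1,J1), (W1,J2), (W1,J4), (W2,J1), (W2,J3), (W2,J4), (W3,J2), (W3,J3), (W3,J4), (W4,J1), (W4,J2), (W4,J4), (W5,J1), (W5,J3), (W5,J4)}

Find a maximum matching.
Matching: {(W1,J4), (W3,J3), (W4,J2), (W5,J1)}

Maximum matching (size 4):
  W1 → J4
  W3 → J3
  W4 → J2
  W5 → J1

Each worker is assigned to at most one job, and each job to at most one worker.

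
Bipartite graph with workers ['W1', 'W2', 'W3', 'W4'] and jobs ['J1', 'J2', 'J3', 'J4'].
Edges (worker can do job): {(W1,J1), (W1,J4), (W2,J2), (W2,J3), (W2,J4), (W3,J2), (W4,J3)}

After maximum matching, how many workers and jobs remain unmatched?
Unmatched: 0 workers, 0 jobs

Maximum matching size: 4
Workers: 4 total, 4 matched, 0 unmatched
Jobs: 4 total, 4 matched, 0 unmatched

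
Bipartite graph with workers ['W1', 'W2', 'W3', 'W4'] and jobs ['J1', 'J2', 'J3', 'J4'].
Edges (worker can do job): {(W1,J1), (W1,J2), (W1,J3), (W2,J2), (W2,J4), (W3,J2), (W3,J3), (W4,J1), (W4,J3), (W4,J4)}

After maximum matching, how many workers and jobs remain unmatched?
Unmatched: 0 workers, 0 jobs

Maximum matching size: 4
Workers: 4 total, 4 matched, 0 unmatched
Jobs: 4 total, 4 matched, 0 unmatched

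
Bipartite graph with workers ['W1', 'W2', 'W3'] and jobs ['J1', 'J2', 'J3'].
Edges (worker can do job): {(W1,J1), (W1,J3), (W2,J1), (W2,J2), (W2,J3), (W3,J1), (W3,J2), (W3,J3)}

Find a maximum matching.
Matching: {(W1,J3), (W2,J2), (W3,J1)}

Maximum matching (size 3):
  W1 → J3
  W2 → J2
  W3 → J1

Each worker is assigned to at most one job, and each job to at most one worker.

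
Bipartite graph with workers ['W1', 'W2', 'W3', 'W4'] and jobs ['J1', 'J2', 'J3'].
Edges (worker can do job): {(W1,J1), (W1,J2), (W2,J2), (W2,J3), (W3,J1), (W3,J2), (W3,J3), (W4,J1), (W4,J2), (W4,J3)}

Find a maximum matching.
Matching: {(W1,J1), (W3,J3), (W4,J2)}

Maximum matching (size 3):
  W1 → J1
  W3 → J3
  W4 → J2

Each worker is assigned to at most one job, and each job to at most one worker.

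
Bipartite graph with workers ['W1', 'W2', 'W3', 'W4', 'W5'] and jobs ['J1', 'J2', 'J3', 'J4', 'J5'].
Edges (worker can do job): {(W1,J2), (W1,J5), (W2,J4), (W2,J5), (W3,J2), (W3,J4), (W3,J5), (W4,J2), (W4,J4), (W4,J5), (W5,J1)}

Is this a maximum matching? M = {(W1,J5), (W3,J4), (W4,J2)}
No, size 3 is not maximum

Proposed matching has size 3.
Maximum matching size for this graph: 4.

This is NOT maximum - can be improved to size 4.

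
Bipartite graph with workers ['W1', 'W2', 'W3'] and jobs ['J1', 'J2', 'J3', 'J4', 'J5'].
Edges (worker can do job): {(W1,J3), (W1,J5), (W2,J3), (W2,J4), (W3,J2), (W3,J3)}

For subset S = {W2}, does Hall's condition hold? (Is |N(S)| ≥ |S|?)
Yes: |N(S)| = 2, |S| = 1

Subset S = {W2}
Neighbors N(S) = {J3, J4}

|N(S)| = 2, |S| = 1
Hall's condition: |N(S)| ≥ |S| is satisfied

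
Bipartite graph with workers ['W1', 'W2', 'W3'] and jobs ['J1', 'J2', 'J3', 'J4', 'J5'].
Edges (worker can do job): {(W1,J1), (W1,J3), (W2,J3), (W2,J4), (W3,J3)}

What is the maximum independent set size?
Maximum independent set = 5

By König's theorem:
- Min vertex cover = Max matching = 3
- Max independent set = Total vertices - Min vertex cover
- Max independent set = 8 - 3 = 5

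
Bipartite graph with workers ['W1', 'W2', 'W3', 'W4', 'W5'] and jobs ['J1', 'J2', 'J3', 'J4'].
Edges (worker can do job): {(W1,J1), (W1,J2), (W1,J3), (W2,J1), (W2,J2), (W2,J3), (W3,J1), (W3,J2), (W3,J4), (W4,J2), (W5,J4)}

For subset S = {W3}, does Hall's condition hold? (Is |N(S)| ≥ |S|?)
Yes: |N(S)| = 3, |S| = 1

Subset S = {W3}
Neighbors N(S) = {J1, J2, J4}

|N(S)| = 3, |S| = 1
Hall's condition: |N(S)| ≥ |S| is satisfied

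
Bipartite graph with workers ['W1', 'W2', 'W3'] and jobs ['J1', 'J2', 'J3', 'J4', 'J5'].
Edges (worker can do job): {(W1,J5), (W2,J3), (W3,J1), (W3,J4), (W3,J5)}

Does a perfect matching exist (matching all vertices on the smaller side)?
Yes, perfect matching exists (size 3)

Perfect matching: {(W1,J5), (W2,J3), (W3,J1)}
All 3 vertices on the smaller side are matched.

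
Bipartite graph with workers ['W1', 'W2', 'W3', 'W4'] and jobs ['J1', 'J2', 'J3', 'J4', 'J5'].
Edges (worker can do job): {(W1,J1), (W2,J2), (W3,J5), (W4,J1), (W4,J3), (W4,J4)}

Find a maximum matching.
Matching: {(W1,J1), (W2,J2), (W3,J5), (W4,J4)}

Maximum matching (size 4):
  W1 → J1
  W2 → J2
  W3 → J5
  W4 → J4

Each worker is assigned to at most one job, and each job to at most one worker.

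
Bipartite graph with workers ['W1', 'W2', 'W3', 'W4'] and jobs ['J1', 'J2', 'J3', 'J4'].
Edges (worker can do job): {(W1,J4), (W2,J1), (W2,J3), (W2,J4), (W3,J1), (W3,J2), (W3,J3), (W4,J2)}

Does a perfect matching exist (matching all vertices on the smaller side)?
Yes, perfect matching exists (size 4)

Perfect matching: {(W1,J4), (W2,J3), (W3,J1), (W4,J2)}
All 4 vertices on the smaller side are matched.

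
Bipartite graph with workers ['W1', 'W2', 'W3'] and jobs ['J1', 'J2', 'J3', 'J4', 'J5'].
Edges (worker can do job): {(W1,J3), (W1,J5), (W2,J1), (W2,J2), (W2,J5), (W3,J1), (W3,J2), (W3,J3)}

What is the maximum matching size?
Maximum matching size = 3

Maximum matching: {(W1,J5), (W2,J2), (W3,J1)}
Size: 3

This assigns 3 workers to 3 distinct jobs.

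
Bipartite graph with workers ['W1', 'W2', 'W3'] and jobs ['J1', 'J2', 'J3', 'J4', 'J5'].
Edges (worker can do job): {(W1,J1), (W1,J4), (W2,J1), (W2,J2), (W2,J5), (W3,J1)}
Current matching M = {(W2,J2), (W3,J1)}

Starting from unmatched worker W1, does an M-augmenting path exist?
Yes: W1 → J4

An M-augmenting path alternates non-matching / matching edges, starting and ending at unmatched vertices.
Path: W1 → J4
(J4 is unmatched in M, so the path is augmenting.)
Flipping edges along this path would increase |M| from 2 to 3.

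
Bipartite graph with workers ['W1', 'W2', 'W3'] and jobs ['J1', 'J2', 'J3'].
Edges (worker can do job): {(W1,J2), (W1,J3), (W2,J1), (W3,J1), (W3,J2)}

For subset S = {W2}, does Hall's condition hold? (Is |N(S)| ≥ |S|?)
Yes: |N(S)| = 1, |S| = 1

Subset S = {W2}
Neighbors N(S) = {J1}

|N(S)| = 1, |S| = 1
Hall's condition: |N(S)| ≥ |S| is satisfied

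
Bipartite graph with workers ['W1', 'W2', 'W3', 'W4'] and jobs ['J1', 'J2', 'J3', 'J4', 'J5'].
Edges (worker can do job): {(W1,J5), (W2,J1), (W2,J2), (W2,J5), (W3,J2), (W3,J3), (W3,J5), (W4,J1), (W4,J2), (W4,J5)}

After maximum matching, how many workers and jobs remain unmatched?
Unmatched: 0 workers, 1 jobs

Maximum matching size: 4
Workers: 4 total, 4 matched, 0 unmatched
Jobs: 5 total, 4 matched, 1 unmatched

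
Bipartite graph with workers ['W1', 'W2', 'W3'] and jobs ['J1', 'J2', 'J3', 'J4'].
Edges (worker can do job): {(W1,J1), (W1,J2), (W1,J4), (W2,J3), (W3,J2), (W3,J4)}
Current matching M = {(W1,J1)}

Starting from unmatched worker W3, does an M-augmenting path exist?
Yes: W3 → J4

An M-augmenting path alternates non-matching / matching edges, starting and ending at unmatched vertices.
Path: W3 → J4
(J4 is unmatched in M, so the path is augmenting.)
Flipping edges along this path would increase |M| from 1 to 2.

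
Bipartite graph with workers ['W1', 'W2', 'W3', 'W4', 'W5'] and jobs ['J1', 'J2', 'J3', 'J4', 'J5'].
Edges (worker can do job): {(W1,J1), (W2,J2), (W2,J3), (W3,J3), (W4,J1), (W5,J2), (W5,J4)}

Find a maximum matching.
Matching: {(W2,J2), (W3,J3), (W4,J1), (W5,J4)}

Maximum matching (size 4):
  W2 → J2
  W3 → J3
  W4 → J1
  W5 → J4

Each worker is assigned to at most one job, and each job to at most one worker.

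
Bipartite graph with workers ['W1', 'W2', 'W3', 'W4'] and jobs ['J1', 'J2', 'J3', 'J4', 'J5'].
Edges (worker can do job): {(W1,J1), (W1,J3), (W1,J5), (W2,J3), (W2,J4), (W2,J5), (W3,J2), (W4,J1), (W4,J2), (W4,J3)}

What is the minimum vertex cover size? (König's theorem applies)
Minimum vertex cover size = 4

By König's theorem: in bipartite graphs,
min vertex cover = max matching = 4

Maximum matching has size 4, so minimum vertex cover also has size 4.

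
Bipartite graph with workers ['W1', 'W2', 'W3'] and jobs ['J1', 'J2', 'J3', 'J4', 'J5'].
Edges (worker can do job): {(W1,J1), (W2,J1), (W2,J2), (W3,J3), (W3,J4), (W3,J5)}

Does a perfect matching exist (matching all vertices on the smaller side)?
Yes, perfect matching exists (size 3)

Perfect matching: {(W1,J1), (W2,J2), (W3,J5)}
All 3 vertices on the smaller side are matched.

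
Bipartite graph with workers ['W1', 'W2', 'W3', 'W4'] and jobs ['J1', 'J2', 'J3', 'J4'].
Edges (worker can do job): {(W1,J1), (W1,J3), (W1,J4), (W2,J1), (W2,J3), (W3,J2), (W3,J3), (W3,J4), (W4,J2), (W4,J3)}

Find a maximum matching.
Matching: {(W1,J4), (W2,J1), (W3,J3), (W4,J2)}

Maximum matching (size 4):
  W1 → J4
  W2 → J1
  W3 → J3
  W4 → J2

Each worker is assigned to at most one job, and each job to at most one worker.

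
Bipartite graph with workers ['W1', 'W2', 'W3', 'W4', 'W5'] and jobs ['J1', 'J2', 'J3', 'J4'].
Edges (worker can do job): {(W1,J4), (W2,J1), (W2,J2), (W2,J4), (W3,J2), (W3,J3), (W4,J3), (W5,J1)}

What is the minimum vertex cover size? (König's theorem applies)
Minimum vertex cover size = 4

By König's theorem: in bipartite graphs,
min vertex cover = max matching = 4

Maximum matching has size 4, so minimum vertex cover also has size 4.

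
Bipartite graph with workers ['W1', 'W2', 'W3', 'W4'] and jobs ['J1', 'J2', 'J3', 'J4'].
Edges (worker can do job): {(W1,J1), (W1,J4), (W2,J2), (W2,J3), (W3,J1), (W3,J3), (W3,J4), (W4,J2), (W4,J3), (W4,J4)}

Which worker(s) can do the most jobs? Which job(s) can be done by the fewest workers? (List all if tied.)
Most versatile: W3, W4 (3 jobs); Least covered: J1, J2 (2 workers)

Worker degrees (jobs they can do): W1:2, W2:2, W3:3, W4:3
Job degrees (workers who can do it): J1:2, J2:2, J3:3, J4:3

Maximum worker degree is 3, achieved by: W3, W4
Minimum job degree is 2, achieved by: J1, J2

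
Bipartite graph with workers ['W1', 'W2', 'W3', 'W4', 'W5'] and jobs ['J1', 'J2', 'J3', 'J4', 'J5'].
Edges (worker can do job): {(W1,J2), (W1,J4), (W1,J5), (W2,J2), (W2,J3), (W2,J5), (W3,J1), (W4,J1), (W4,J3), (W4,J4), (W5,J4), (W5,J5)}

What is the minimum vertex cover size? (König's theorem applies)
Minimum vertex cover size = 5

By König's theorem: in bipartite graphs,
min vertex cover = max matching = 5

Maximum matching has size 5, so minimum vertex cover also has size 5.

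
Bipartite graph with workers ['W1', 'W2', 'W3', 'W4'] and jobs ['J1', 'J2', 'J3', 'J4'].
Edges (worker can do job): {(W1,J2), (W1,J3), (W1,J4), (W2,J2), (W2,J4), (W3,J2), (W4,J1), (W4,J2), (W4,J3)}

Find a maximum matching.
Matching: {(W1,J3), (W2,J4), (W3,J2), (W4,J1)}

Maximum matching (size 4):
  W1 → J3
  W2 → J4
  W3 → J2
  W4 → J1

Each worker is assigned to at most one job, and each job to at most one worker.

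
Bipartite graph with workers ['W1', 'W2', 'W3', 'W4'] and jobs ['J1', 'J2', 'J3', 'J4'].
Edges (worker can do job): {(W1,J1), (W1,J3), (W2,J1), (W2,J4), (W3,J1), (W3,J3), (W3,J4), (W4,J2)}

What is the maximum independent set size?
Maximum independent set = 4

By König's theorem:
- Min vertex cover = Max matching = 4
- Max independent set = Total vertices - Min vertex cover
- Max independent set = 8 - 4 = 4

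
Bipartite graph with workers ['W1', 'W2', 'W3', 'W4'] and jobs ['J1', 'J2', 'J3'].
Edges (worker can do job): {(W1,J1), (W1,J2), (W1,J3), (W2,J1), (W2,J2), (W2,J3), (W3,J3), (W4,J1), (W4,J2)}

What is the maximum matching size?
Maximum matching size = 3

Maximum matching: {(W1,J2), (W3,J3), (W4,J1)}
Size: 3

This assigns 3 workers to 3 distinct jobs.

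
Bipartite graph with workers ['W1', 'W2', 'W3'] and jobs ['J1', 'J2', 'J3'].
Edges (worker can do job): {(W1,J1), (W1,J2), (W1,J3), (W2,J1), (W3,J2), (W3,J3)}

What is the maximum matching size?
Maximum matching size = 3

Maximum matching: {(W1,J2), (W2,J1), (W3,J3)}
Size: 3

This assigns 3 workers to 3 distinct jobs.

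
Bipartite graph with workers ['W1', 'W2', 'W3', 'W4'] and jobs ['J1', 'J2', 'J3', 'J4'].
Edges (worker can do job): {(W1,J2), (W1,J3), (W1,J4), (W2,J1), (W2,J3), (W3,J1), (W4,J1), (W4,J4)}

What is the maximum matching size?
Maximum matching size = 4

Maximum matching: {(W1,J2), (W2,J3), (W3,J1), (W4,J4)}
Size: 4

This assigns 4 workers to 4 distinct jobs.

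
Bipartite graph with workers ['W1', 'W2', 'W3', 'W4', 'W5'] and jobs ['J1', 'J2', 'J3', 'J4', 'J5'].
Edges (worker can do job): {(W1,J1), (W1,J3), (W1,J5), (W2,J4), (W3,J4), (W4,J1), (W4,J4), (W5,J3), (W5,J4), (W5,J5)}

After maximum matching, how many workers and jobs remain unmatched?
Unmatched: 1 workers, 1 jobs

Maximum matching size: 4
Workers: 5 total, 4 matched, 1 unmatched
Jobs: 5 total, 4 matched, 1 unmatched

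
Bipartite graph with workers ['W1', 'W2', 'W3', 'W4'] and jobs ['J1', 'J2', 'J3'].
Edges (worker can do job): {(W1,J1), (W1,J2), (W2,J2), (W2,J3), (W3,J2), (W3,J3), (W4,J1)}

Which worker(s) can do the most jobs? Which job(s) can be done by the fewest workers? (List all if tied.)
Most versatile: W1, W2, W3 (2 jobs); Least covered: J1, J3 (2 workers)

Worker degrees (jobs they can do): W1:2, W2:2, W3:2, W4:1
Job degrees (workers who can do it): J1:2, J2:3, J3:2

Maximum worker degree is 2, achieved by: W1, W2, W3
Minimum job degree is 2, achieved by: J1, J3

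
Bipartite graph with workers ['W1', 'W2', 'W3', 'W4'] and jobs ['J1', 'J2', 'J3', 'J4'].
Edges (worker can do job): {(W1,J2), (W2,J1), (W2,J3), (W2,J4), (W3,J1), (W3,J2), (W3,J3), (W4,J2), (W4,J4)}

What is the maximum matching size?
Maximum matching size = 4

Maximum matching: {(W1,J2), (W2,J1), (W3,J3), (W4,J4)}
Size: 4

This assigns 4 workers to 4 distinct jobs.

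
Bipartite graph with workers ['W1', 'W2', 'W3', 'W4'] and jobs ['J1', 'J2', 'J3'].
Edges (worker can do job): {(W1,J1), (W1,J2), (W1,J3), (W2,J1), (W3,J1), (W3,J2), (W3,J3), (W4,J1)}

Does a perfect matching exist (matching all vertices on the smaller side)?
Yes, perfect matching exists (size 3)

Perfect matching: {(W1,J2), (W3,J3), (W4,J1)}
All 3 vertices on the smaller side are matched.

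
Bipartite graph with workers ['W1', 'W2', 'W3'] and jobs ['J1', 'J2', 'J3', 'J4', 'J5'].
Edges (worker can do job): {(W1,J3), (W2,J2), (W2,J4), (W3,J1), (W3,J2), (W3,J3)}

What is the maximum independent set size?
Maximum independent set = 5

By König's theorem:
- Min vertex cover = Max matching = 3
- Max independent set = Total vertices - Min vertex cover
- Max independent set = 8 - 3 = 5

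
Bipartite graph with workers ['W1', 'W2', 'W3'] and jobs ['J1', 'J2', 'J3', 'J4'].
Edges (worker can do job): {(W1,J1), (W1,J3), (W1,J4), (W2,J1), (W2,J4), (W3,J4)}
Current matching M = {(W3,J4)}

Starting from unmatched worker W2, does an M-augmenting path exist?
Yes: W2 → J1

An M-augmenting path alternates non-matching / matching edges, starting and ending at unmatched vertices.
Path: W2 → J1
(J1 is unmatched in M, so the path is augmenting.)
Flipping edges along this path would increase |M| from 1 to 2.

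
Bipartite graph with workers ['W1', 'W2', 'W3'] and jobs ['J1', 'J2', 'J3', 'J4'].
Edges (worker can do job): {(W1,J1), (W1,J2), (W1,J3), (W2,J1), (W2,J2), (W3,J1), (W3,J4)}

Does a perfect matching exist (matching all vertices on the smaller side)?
Yes, perfect matching exists (size 3)

Perfect matching: {(W1,J3), (W2,J2), (W3,J1)}
All 3 vertices on the smaller side are matched.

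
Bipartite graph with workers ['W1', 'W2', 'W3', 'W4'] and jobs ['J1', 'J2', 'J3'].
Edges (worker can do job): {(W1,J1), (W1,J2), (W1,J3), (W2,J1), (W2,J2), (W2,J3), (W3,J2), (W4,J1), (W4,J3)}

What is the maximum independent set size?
Maximum independent set = 4

By König's theorem:
- Min vertex cover = Max matching = 3
- Max independent set = Total vertices - Min vertex cover
- Max independent set = 7 - 3 = 4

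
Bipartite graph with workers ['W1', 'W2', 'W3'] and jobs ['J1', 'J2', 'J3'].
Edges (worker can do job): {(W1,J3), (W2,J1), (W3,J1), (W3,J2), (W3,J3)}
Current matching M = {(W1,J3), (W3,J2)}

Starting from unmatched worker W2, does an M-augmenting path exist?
Yes: W2 → J1

An M-augmenting path alternates non-matching / matching edges, starting and ending at unmatched vertices.
Path: W2 → J1
(J1 is unmatched in M, so the path is augmenting.)
Flipping edges along this path would increase |M| from 2 to 3.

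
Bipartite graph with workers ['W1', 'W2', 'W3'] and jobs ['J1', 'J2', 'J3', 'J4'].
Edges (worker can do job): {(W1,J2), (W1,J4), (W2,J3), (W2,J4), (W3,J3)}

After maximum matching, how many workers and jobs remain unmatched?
Unmatched: 0 workers, 1 jobs

Maximum matching size: 3
Workers: 3 total, 3 matched, 0 unmatched
Jobs: 4 total, 3 matched, 1 unmatched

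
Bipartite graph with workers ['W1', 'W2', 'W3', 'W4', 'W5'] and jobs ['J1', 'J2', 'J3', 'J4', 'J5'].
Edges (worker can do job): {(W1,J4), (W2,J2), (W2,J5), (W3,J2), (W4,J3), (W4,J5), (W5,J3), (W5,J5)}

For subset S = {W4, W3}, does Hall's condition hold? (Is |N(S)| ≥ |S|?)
Yes: |N(S)| = 3, |S| = 2

Subset S = {W4, W3}
Neighbors N(S) = {J2, J3, J5}

|N(S)| = 3, |S| = 2
Hall's condition: |N(S)| ≥ |S| is satisfied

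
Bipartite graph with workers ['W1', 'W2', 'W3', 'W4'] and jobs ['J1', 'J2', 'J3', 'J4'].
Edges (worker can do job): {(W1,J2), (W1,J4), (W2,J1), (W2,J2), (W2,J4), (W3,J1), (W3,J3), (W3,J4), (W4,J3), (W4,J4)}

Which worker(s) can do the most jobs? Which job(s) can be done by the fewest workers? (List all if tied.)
Most versatile: W2, W3 (3 jobs); Least covered: J1, J2, J3 (2 workers)

Worker degrees (jobs they can do): W1:2, W2:3, W3:3, W4:2
Job degrees (workers who can do it): J1:2, J2:2, J3:2, J4:4

Maximum worker degree is 3, achieved by: W2, W3
Minimum job degree is 2, achieved by: J1, J2, J3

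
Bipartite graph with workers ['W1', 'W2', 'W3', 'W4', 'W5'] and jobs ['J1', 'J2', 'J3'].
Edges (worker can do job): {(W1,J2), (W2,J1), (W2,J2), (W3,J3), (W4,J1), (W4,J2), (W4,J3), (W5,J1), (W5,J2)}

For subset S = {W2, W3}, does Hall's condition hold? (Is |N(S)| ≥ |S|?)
Yes: |N(S)| = 3, |S| = 2

Subset S = {W2, W3}
Neighbors N(S) = {J1, J2, J3}

|N(S)| = 3, |S| = 2
Hall's condition: |N(S)| ≥ |S| is satisfied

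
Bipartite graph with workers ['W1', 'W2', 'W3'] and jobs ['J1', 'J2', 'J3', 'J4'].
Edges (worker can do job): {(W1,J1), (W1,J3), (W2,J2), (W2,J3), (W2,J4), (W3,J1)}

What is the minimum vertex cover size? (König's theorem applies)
Minimum vertex cover size = 3

By König's theorem: in bipartite graphs,
min vertex cover = max matching = 3

Maximum matching has size 3, so minimum vertex cover also has size 3.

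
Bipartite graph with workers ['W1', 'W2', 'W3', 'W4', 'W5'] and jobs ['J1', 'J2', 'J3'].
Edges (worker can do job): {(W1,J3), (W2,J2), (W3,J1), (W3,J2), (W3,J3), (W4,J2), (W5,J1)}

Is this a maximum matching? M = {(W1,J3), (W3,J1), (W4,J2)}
Yes, size 3 is maximum

Proposed matching has size 3.
Maximum matching size for this graph: 3.

This is a maximum matching.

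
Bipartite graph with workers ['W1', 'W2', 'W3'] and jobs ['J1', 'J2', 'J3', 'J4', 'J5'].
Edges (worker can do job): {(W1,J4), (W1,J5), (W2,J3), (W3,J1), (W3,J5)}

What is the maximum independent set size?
Maximum independent set = 5

By König's theorem:
- Min vertex cover = Max matching = 3
- Max independent set = Total vertices - Min vertex cover
- Max independent set = 8 - 3 = 5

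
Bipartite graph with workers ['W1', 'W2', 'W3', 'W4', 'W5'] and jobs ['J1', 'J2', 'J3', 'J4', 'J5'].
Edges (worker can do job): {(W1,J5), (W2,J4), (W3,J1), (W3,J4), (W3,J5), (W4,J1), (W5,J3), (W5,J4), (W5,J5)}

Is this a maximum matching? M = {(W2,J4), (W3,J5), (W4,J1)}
No, size 3 is not maximum

Proposed matching has size 3.
Maximum matching size for this graph: 4.

This is NOT maximum - can be improved to size 4.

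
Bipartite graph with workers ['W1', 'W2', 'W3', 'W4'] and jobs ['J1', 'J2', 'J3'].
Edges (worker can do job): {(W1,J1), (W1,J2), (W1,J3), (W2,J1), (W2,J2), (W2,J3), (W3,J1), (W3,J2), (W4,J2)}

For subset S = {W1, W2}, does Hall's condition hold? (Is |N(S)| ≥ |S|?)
Yes: |N(S)| = 3, |S| = 2

Subset S = {W1, W2}
Neighbors N(S) = {J1, J2, J3}

|N(S)| = 3, |S| = 2
Hall's condition: |N(S)| ≥ |S| is satisfied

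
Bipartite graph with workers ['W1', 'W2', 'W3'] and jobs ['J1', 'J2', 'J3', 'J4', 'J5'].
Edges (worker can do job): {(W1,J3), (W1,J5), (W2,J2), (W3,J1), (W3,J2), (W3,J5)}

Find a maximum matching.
Matching: {(W1,J3), (W2,J2), (W3,J5)}

Maximum matching (size 3):
  W1 → J3
  W2 → J2
  W3 → J5

Each worker is assigned to at most one job, and each job to at most one worker.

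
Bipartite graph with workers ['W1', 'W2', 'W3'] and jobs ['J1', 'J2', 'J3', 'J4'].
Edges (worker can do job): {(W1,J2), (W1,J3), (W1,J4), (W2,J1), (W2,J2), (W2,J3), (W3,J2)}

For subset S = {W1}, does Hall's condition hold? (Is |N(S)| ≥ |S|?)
Yes: |N(S)| = 3, |S| = 1

Subset S = {W1}
Neighbors N(S) = {J2, J3, J4}

|N(S)| = 3, |S| = 1
Hall's condition: |N(S)| ≥ |S| is satisfied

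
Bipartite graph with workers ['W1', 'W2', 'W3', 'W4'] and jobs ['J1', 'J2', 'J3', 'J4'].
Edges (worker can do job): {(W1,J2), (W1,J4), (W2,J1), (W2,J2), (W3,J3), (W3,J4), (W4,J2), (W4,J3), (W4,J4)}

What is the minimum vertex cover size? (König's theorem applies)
Minimum vertex cover size = 4

By König's theorem: in bipartite graphs,
min vertex cover = max matching = 4

Maximum matching has size 4, so minimum vertex cover also has size 4.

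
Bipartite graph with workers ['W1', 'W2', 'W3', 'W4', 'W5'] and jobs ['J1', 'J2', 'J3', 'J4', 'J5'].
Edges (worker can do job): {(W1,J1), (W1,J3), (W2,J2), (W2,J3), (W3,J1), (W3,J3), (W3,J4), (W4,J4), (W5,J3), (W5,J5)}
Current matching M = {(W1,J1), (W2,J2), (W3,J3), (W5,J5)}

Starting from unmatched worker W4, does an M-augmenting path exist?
Yes: W4 → J4

An M-augmenting path alternates non-matching / matching edges, starting and ending at unmatched vertices.
Path: W4 → J4
(J4 is unmatched in M, so the path is augmenting.)
Flipping edges along this path would increase |M| from 4 to 5.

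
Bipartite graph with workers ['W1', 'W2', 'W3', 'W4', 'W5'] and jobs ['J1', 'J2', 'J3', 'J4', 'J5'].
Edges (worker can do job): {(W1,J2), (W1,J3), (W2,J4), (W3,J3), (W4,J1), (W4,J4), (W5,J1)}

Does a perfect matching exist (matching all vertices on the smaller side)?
No, maximum matching has size 4 < 5

Maximum matching has size 4, need 5 for perfect matching.
Unmatched workers: ['W2']
Unmatched jobs: ['J5']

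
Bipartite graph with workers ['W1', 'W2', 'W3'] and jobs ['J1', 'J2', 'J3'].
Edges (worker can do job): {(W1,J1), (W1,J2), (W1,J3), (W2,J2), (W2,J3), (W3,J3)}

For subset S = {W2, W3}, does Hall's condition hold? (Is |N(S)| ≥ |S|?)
Yes: |N(S)| = 2, |S| = 2

Subset S = {W2, W3}
Neighbors N(S) = {J2, J3}

|N(S)| = 2, |S| = 2
Hall's condition: |N(S)| ≥ |S| is satisfied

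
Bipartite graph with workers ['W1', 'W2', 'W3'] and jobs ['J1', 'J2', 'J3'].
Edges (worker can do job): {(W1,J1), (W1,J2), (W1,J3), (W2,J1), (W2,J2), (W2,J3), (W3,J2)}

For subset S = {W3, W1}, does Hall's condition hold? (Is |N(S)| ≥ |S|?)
Yes: |N(S)| = 3, |S| = 2

Subset S = {W3, W1}
Neighbors N(S) = {J1, J2, J3}

|N(S)| = 3, |S| = 2
Hall's condition: |N(S)| ≥ |S| is satisfied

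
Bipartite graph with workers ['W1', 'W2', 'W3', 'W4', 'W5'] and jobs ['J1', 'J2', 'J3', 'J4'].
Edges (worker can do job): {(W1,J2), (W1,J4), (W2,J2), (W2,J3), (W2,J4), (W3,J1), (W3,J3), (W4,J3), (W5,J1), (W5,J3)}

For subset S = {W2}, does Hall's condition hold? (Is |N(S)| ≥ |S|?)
Yes: |N(S)| = 3, |S| = 1

Subset S = {W2}
Neighbors N(S) = {J2, J3, J4}

|N(S)| = 3, |S| = 1
Hall's condition: |N(S)| ≥ |S| is satisfied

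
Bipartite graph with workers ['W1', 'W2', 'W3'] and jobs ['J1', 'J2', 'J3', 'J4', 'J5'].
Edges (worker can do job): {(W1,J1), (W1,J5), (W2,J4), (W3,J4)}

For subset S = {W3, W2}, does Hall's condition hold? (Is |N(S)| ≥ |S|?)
No: |N(S)| = 1, |S| = 2

Subset S = {W3, W2}
Neighbors N(S) = {J4}

|N(S)| = 1, |S| = 2
Hall's condition: |N(S)| ≥ |S| is NOT satisfied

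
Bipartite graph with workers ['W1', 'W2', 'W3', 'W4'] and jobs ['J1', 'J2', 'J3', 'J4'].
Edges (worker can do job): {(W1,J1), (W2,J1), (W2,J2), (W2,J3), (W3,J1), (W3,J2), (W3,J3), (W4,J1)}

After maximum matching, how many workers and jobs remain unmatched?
Unmatched: 1 workers, 1 jobs

Maximum matching size: 3
Workers: 4 total, 3 matched, 1 unmatched
Jobs: 4 total, 3 matched, 1 unmatched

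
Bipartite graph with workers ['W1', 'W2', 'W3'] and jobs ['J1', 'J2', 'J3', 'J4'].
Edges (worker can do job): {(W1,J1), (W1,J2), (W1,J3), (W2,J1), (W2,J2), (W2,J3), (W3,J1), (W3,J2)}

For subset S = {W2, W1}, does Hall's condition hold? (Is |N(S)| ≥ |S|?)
Yes: |N(S)| = 3, |S| = 2

Subset S = {W2, W1}
Neighbors N(S) = {J1, J2, J3}

|N(S)| = 3, |S| = 2
Hall's condition: |N(S)| ≥ |S| is satisfied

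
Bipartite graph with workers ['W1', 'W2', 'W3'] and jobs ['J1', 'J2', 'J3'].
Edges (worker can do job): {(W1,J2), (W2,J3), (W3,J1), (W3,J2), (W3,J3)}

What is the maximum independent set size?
Maximum independent set = 3

By König's theorem:
- Min vertex cover = Max matching = 3
- Max independent set = Total vertices - Min vertex cover
- Max independent set = 6 - 3 = 3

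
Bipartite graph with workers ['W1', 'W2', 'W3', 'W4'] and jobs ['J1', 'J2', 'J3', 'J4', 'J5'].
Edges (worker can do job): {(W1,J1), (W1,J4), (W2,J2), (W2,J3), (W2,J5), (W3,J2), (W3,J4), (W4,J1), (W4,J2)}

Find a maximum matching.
Matching: {(W1,J4), (W2,J5), (W3,J2), (W4,J1)}

Maximum matching (size 4):
  W1 → J4
  W2 → J5
  W3 → J2
  W4 → J1

Each worker is assigned to at most one job, and each job to at most one worker.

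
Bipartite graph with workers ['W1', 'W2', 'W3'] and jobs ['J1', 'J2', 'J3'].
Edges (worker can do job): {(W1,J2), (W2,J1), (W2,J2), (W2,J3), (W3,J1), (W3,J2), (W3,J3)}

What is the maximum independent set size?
Maximum independent set = 3

By König's theorem:
- Min vertex cover = Max matching = 3
- Max independent set = Total vertices - Min vertex cover
- Max independent set = 6 - 3 = 3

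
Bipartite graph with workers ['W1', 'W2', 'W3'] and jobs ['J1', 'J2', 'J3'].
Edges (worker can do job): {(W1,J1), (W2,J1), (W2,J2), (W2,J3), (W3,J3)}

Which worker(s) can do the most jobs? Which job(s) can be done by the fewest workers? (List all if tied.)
Most versatile: W2 (3 jobs); Least covered: J2 (1 workers)

Worker degrees (jobs they can do): W1:1, W2:3, W3:1
Job degrees (workers who can do it): J1:2, J2:1, J3:2

Maximum worker degree is 3, achieved by: W2
Minimum job degree is 1, achieved by: J2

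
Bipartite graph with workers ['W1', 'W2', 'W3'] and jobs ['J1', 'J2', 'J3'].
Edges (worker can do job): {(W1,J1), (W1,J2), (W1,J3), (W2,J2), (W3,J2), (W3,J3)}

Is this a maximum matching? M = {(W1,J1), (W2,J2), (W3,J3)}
Yes, size 3 is maximum

Proposed matching has size 3.
Maximum matching size for this graph: 3.

This is a maximum matching.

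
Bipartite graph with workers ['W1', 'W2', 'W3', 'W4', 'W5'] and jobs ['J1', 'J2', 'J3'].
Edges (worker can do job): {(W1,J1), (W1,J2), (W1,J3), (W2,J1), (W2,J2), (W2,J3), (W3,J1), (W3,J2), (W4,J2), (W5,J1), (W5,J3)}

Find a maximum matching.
Matching: {(W1,J3), (W3,J2), (W5,J1)}

Maximum matching (size 3):
  W1 → J3
  W3 → J2
  W5 → J1

Each worker is assigned to at most one job, and each job to at most one worker.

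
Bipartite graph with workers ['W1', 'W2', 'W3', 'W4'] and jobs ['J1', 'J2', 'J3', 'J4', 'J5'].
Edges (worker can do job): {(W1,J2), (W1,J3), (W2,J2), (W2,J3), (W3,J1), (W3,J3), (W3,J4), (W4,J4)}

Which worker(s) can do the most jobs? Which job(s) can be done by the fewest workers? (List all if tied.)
Most versatile: W3 (3 jobs); Least covered: J5 (0 workers)

Worker degrees (jobs they can do): W1:2, W2:2, W3:3, W4:1
Job degrees (workers who can do it): J1:1, J2:2, J3:3, J4:2, J5:0

Maximum worker degree is 3, achieved by: W3
Minimum job degree is 0, achieved by: J5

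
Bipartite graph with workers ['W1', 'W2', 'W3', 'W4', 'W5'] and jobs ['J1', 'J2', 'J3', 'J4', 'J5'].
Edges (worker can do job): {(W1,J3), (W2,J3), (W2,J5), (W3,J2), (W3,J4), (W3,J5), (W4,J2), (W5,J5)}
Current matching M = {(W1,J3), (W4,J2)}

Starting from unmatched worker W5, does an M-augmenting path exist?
Yes: W5 → J5

An M-augmenting path alternates non-matching / matching edges, starting and ending at unmatched vertices.
Path: W5 → J5
(J5 is unmatched in M, so the path is augmenting.)
Flipping edges along this path would increase |M| from 2 to 3.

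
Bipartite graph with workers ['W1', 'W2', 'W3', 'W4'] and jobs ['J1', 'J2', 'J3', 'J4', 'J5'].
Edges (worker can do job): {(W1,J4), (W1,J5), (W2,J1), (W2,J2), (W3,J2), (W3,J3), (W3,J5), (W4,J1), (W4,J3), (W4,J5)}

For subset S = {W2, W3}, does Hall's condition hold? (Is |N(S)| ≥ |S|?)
Yes: |N(S)| = 4, |S| = 2

Subset S = {W2, W3}
Neighbors N(S) = {J1, J2, J3, J5}

|N(S)| = 4, |S| = 2
Hall's condition: |N(S)| ≥ |S| is satisfied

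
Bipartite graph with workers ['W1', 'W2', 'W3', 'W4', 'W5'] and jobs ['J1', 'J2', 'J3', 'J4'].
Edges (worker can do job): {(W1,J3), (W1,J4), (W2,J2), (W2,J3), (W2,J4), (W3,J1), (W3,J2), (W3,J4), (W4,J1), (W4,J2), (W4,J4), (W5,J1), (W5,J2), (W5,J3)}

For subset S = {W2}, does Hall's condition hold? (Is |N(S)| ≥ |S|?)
Yes: |N(S)| = 3, |S| = 1

Subset S = {W2}
Neighbors N(S) = {J2, J3, J4}

|N(S)| = 3, |S| = 1
Hall's condition: |N(S)| ≥ |S| is satisfied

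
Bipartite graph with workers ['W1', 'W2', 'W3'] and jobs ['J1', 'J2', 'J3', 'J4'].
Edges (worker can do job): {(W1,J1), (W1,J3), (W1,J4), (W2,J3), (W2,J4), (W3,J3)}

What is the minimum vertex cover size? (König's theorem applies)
Minimum vertex cover size = 3

By König's theorem: in bipartite graphs,
min vertex cover = max matching = 3

Maximum matching has size 3, so minimum vertex cover also has size 3.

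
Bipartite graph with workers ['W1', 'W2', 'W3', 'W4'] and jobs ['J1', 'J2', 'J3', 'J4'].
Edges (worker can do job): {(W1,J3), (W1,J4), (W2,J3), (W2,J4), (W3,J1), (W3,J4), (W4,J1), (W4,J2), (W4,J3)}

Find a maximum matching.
Matching: {(W1,J3), (W2,J4), (W3,J1), (W4,J2)}

Maximum matching (size 4):
  W1 → J3
  W2 → J4
  W3 → J1
  W4 → J2

Each worker is assigned to at most one job, and each job to at most one worker.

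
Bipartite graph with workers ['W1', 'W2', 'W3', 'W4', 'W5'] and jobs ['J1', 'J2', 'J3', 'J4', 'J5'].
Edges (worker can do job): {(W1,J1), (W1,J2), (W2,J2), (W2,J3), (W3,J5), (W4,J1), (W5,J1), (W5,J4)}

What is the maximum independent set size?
Maximum independent set = 5

By König's theorem:
- Min vertex cover = Max matching = 5
- Max independent set = Total vertices - Min vertex cover
- Max independent set = 10 - 5 = 5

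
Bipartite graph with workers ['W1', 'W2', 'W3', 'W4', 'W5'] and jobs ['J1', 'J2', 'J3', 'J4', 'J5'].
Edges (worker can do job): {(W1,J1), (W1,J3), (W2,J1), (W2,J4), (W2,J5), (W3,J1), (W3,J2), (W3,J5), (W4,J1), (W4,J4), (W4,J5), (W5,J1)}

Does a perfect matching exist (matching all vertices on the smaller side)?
Yes, perfect matching exists (size 5)

Perfect matching: {(W1,J3), (W2,J5), (W3,J2), (W4,J4), (W5,J1)}
All 5 vertices on the smaller side are matched.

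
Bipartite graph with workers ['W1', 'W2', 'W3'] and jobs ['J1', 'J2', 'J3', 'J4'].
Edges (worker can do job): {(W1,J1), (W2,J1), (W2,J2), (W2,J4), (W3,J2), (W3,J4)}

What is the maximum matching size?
Maximum matching size = 3

Maximum matching: {(W1,J1), (W2,J2), (W3,J4)}
Size: 3

This assigns 3 workers to 3 distinct jobs.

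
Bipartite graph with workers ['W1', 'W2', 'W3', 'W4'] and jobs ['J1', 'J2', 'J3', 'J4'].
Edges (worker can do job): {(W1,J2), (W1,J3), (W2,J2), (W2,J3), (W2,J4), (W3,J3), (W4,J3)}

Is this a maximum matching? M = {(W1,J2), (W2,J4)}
No, size 2 is not maximum

Proposed matching has size 2.
Maximum matching size for this graph: 3.

This is NOT maximum - can be improved to size 3.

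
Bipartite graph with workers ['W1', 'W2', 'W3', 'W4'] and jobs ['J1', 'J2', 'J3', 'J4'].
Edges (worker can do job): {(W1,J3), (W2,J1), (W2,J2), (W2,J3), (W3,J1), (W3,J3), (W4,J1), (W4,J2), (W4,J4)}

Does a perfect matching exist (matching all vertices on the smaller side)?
Yes, perfect matching exists (size 4)

Perfect matching: {(W1,J3), (W2,J2), (W3,J1), (W4,J4)}
All 4 vertices on the smaller side are matched.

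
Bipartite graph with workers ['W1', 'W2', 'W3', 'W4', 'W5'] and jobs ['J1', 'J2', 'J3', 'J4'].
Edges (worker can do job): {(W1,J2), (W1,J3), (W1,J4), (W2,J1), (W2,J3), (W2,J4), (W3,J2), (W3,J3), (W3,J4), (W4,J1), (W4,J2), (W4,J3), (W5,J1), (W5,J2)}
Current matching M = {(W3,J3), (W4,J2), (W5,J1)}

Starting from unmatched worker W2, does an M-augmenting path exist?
Yes: W2 → J3 → W3 → J4

An M-augmenting path alternates non-matching / matching edges, starting and ending at unmatched vertices.
Path: W2 → J3 → W3 → J4
(J4 is unmatched in M, so the path is augmenting.)
Flipping edges along this path would increase |M| from 3 to 4.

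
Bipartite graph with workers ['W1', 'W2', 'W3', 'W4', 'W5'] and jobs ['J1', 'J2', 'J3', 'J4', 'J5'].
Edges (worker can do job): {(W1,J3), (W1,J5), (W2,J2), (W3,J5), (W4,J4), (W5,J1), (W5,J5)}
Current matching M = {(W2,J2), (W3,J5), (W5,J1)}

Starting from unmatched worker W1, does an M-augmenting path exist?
Yes: W1 → J3

An M-augmenting path alternates non-matching / matching edges, starting and ending at unmatched vertices.
Path: W1 → J3
(J3 is unmatched in M, so the path is augmenting.)
Flipping edges along this path would increase |M| from 3 to 4.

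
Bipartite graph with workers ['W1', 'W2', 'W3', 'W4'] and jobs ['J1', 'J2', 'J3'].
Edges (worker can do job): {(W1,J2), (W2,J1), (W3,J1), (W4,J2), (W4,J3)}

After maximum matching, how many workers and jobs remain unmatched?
Unmatched: 1 workers, 0 jobs

Maximum matching size: 3
Workers: 4 total, 3 matched, 1 unmatched
Jobs: 3 total, 3 matched, 0 unmatched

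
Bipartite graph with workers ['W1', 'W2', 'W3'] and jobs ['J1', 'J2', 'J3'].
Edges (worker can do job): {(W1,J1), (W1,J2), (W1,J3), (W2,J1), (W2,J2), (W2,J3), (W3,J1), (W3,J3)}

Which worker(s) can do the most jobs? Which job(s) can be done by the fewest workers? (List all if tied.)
Most versatile: W1, W2 (3 jobs); Least covered: J2 (2 workers)

Worker degrees (jobs they can do): W1:3, W2:3, W3:2
Job degrees (workers who can do it): J1:3, J2:2, J3:3

Maximum worker degree is 3, achieved by: W1, W2
Minimum job degree is 2, achieved by: J2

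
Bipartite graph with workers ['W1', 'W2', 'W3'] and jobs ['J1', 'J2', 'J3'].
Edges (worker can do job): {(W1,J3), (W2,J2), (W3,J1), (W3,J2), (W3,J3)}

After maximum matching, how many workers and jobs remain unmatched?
Unmatched: 0 workers, 0 jobs

Maximum matching size: 3
Workers: 3 total, 3 matched, 0 unmatched
Jobs: 3 total, 3 matched, 0 unmatched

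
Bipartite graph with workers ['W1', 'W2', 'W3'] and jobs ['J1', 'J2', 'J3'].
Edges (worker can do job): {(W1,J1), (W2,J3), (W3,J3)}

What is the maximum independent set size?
Maximum independent set = 4

By König's theorem:
- Min vertex cover = Max matching = 2
- Max independent set = Total vertices - Min vertex cover
- Max independent set = 6 - 2 = 4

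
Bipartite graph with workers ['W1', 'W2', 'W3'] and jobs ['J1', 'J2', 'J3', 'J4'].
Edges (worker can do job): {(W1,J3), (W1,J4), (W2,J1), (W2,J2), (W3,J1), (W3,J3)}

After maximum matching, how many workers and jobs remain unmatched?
Unmatched: 0 workers, 1 jobs

Maximum matching size: 3
Workers: 3 total, 3 matched, 0 unmatched
Jobs: 4 total, 3 matched, 1 unmatched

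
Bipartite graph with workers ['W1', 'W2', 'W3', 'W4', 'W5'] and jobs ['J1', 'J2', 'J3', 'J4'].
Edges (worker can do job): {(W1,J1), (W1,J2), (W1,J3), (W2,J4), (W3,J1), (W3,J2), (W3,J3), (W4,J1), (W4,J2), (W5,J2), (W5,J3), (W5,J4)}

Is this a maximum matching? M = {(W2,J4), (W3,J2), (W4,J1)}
No, size 3 is not maximum

Proposed matching has size 3.
Maximum matching size for this graph: 4.

This is NOT maximum - can be improved to size 4.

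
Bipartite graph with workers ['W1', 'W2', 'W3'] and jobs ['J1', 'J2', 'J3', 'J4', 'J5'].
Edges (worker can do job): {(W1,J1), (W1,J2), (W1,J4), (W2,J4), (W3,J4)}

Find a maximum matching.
Matching: {(W1,J2), (W3,J4)}

Maximum matching (size 2):
  W1 → J2
  W3 → J4

Each worker is assigned to at most one job, and each job to at most one worker.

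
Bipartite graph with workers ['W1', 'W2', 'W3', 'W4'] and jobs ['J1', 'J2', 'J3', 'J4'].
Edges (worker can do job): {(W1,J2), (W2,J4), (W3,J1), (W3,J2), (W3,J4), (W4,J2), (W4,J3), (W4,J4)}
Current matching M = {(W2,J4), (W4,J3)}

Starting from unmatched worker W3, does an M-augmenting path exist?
Yes: W3 → J1

An M-augmenting path alternates non-matching / matching edges, starting and ending at unmatched vertices.
Path: W3 → J1
(J1 is unmatched in M, so the path is augmenting.)
Flipping edges along this path would increase |M| from 2 to 3.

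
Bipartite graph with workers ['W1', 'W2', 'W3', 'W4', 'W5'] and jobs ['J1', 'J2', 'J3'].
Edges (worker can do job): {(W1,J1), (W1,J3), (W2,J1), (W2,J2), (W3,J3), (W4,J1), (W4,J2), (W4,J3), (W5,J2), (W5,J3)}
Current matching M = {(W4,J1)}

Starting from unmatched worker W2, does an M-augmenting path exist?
Yes: W2 → J2

An M-augmenting path alternates non-matching / matching edges, starting and ending at unmatched vertices.
Path: W2 → J2
(J2 is unmatched in M, so the path is augmenting.)
Flipping edges along this path would increase |M| from 1 to 2.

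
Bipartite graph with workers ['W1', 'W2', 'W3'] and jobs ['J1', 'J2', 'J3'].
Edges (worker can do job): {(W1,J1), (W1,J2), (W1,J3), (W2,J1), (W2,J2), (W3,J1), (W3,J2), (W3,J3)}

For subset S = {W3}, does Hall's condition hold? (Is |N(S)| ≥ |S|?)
Yes: |N(S)| = 3, |S| = 1

Subset S = {W3}
Neighbors N(S) = {J1, J2, J3}

|N(S)| = 3, |S| = 1
Hall's condition: |N(S)| ≥ |S| is satisfied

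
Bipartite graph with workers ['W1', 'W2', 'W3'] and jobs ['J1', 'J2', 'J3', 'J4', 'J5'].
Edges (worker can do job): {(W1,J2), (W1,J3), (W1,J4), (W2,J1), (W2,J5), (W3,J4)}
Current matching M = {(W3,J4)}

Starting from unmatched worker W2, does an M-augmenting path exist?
Yes: W2 → J1

An M-augmenting path alternates non-matching / matching edges, starting and ending at unmatched vertices.
Path: W2 → J1
(J1 is unmatched in M, so the path is augmenting.)
Flipping edges along this path would increase |M| from 1 to 2.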